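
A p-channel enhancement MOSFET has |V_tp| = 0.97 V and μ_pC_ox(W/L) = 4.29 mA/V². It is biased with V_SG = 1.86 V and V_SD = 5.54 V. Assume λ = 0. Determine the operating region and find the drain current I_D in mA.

Saturation; I_D = 1.70 mA

V_ov = V_SG − |V_tp| = 1.86 − 0.97 = 0.89 V.
Since V_SD = 5.54 V ≥ V_ov = 0.89 V, the device is in saturation.
I_D = ½ k_p V_ov² = 0.5 × 4.29 × 0.89² = 1.7 mA.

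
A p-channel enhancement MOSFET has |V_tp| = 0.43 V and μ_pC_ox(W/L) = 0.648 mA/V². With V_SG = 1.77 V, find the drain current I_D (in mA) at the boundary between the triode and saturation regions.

At the boundary V_SD = V_ov = V_SG − |V_tp| = 1.77 − 0.43 = 1.34 V.
I_D = ½ k_p V_ov² = 0.5 × 0.648 × 1.34² = 0.582 mA.

I_D = 0.582 mA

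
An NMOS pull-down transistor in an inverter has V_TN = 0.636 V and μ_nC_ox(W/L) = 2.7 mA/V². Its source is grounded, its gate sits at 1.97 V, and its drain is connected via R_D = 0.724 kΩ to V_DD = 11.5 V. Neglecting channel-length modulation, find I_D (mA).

I_D = 2.40 mA

V_GS = V_G = 1.97 V, so V_ov = 1.97 − 0.636 = 1.33 V.
Assume saturation: I_D = ½ k_n V_ov² = 0.5 × 2.7 × 1.33² = 2.4 mA, giving V_DS = V_DD − I_D R_D = 11.5 − 2.4 × 0.724 = 9.76 V.
V_DS = 9.76 V ≥ V_ov = 1.33 V, confirming saturation.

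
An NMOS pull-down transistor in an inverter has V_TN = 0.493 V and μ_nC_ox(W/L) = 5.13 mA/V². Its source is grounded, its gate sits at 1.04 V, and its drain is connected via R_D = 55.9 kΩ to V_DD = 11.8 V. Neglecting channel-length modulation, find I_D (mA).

V_GS = V_G = 1.04 V, so V_ov = 1.04 − 0.493 = 0.547 V.
Assume saturation: I_D = ½ k_n V_ov² = 0.5 × 5.13 × 0.547² = 0.767 mA, giving V_DS = V_DD − I_D R_D = 11.8 − 0.767 × 55.9 = -31.1 V.
But -31.1 V < V_ov = 0.547 V, so the device is actually in triode.
In triode I_D = k_n[V_ov V_DS − ½ V_DS²] and I_D = (V_DD − V_DS)/R_D. Equating: 143 V_DS² − 157.9 V_DS + 11.8 = 0, giving V_DS = 0.0807 V (the root below V_ov).
I_D = (11.8 − 0.0807) / 55.9 = 0.21 mA.

I_D = 0.210 mA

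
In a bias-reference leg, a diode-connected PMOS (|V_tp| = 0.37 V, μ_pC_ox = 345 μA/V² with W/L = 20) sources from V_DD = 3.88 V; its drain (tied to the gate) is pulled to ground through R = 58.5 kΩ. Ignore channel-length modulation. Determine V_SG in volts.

With gate tied to drain, V_SG = V_SD ≥ V_SG − |V_tp|, so the device is in saturation.
k_p = μ_pC_ox · (W/L) = 6.9 mA/V².
KCL at the drain: ½ k_p (V_SG − |V_tp|)² = (V_DD − V_SG)/R.
Let x = V_SG − 0.37. Then 202 x² + x − 3.51 = 0, giving x = 0.129 V (positive root), so V_SG = 0.499 V.
I_D = (V_DD − V_SG)/R = (3.88 − 0.499) / 58.5 = 0.0578 mA.

V_SG = 0.499 V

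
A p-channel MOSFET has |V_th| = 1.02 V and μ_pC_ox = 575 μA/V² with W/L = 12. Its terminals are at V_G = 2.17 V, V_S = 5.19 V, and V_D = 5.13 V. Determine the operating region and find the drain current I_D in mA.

V_SG = V_S − V_G = 5.19 − 2.17 = 3.02 V; V_SD = V_S − V_D = 5.19 − 5.13 = 0.06 V.
k_p = μ_pC_ox · (W/L) = 6.9 mA/V².
V_ov = V_SG − |V_th| = 3.02 − 1.02 = 2 V.
Since V_SD = 0.06 V < V_ov = 2 V, the device is in the triode region.
I_D = k_p [V_ov · V_SD − ½ V_SD²] = 6.9 × [2 × 0.06 − 0.5 × 0.06²] = 0.816 mA.

Triode; I_D = 0.816 mA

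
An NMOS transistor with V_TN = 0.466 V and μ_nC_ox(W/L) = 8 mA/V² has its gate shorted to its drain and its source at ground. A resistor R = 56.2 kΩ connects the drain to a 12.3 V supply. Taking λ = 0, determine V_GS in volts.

V_GS = 0.693 V

With gate tied to drain, V_GS = V_DS ≥ V_GS − V_TN, so the device is in saturation.
KCL at the drain: ½ k_n (V_GS − V_TN)² = (V_DD − V_GS)/R.
Let x = V_GS − 0.466. Then 225 x² + x − 11.83 = 0, giving x = 0.227 V (positive root), so V_GS = 0.693 V.
I_D = (V_DD − V_GS)/R = (12.3 − 0.693) / 56.2 = 0.207 mA.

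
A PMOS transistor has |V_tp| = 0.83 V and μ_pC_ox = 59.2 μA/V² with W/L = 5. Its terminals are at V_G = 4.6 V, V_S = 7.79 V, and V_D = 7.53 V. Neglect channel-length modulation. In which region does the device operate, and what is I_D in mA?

Triode; I_D = 0.172 mA

V_SG = V_S − V_G = 7.79 − 4.6 = 3.19 V; V_SD = V_S − V_D = 7.79 − 7.53 = 0.26 V.
k_p = μ_pC_ox · (W/L) = 0.296 mA/V².
V_ov = V_SG − |V_tp| = 3.19 − 0.83 = 2.36 V.
Since V_SD = 0.26 V < V_ov = 2.36 V, the device is in the triode region.
I_D = k_p [V_ov · V_SD − ½ V_SD²] = 0.296 × [2.36 × 0.26 − 0.5 × 0.26²] = 0.172 mA.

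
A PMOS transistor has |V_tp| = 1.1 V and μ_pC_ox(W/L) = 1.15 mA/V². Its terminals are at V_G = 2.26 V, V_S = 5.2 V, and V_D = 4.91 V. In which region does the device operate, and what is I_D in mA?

Triode; I_D = 0.565 mA

V_SG = V_S − V_G = 5.2 − 2.26 = 2.94 V; V_SD = V_S − V_D = 5.2 − 4.91 = 0.29 V.
V_ov = V_SG − |V_tp| = 2.94 − 1.1 = 1.84 V.
Since V_SD = 0.29 V < V_ov = 1.84 V, the device is in the triode region.
I_D = k_p [V_ov · V_SD − ½ V_SD²] = 1.15 × [1.84 × 0.29 − 0.5 × 0.29²] = 0.565 mA.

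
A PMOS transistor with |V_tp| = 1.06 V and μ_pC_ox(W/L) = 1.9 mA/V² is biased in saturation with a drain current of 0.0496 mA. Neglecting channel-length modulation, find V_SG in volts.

In saturation I_D = ½ k_p (V_SG − |V_tp|)², so V_SG − |V_tp| = √(2 I_D / k_p) = √(2 × 0.0496 / 1.9) = 0.228 V.
V_SG = 1.06 + 0.228 = 1.29 V.

V_SG = 1.29 V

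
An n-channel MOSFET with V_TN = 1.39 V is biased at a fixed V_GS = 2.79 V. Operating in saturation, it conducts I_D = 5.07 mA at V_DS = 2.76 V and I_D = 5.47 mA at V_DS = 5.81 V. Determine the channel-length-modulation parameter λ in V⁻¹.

λ = 0.0279 V⁻¹

With V_GS fixed, I_D ∝ (1 + λ V_DS) in saturation, so I_D2/I_D1 = (1 + λ V_DS2)/(1 + λ V_DS1).
5.47/5.07 = 1.079 = (1 + 5.81 λ)/(1 + 2.76 λ).
Solving: λ (I_D1 V_DS2 − I_D2 V_DS1) = I_D2 − I_D1, so λ = (5.47 − 5.07) / (5.07 × 5.81 − 5.47 × 2.76) = 0.4 / 14.4 = 0.0279 V⁻¹.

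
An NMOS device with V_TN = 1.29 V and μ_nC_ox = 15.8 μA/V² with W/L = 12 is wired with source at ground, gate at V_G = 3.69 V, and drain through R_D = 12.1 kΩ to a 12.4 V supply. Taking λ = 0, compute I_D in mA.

V_GS = V_G = 3.69 V, so V_ov = 3.69 − 1.29 = 2.4 V.
k_n = μ_nC_ox · (W/L) = 0.1896 mA/V².
Assume saturation: I_D = ½ k_n V_ov² = 0.5 × 0.1896 × 2.4² = 0.546 mA, giving V_DS = V_DD − I_D R_D = 12.4 − 0.546 × 12.1 = 5.79 V.
V_DS = 5.79 V ≥ V_ov = 2.4 V, confirming saturation.

I_D = 0.546 mA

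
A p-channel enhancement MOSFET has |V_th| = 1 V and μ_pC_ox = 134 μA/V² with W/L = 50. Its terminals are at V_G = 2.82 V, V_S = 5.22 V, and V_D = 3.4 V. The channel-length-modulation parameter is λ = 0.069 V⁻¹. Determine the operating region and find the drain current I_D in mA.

Saturation; I_D = 7.39 mA

V_SG = V_S − V_G = 5.22 − 2.82 = 2.4 V; V_SD = V_S − V_D = 5.22 − 3.4 = 1.82 V.
k_p = μ_pC_ox · (W/L) = 6.7 mA/V².
V_ov = V_SG − |V_th| = 2.4 − 1 = 1.4 V.
Since V_SD = 1.82 V ≥ V_ov = 1.4 V, the device is in saturation.
I_D = ½ k_p V_ov² (1 + λ V_SD) = 0.5 × 6.7 × 1.4² × (1 + 0.069 × 1.82) = 7.39 mA.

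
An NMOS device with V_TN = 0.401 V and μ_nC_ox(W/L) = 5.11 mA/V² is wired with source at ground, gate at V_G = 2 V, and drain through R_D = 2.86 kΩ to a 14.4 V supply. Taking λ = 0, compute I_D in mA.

V_GS = V_G = 2 V, so V_ov = 2 − 0.401 = 1.6 V.
Assume saturation: I_D = ½ k_n V_ov² = 0.5 × 5.11 × 1.6² = 6.53 mA, giving V_DS = V_DD − I_D R_D = 14.4 − 6.53 × 2.86 = -4.28 V.
But -4.28 V < V_ov = 1.6 V, so the device is actually in triode.
In triode I_D = k_n[V_ov V_DS − ½ V_DS²] and I_D = (V_DD − V_DS)/R_D. Equating: 7.31 V_DS² − 24.37 V_DS + 14.4 = 0, giving V_DS = 0.768 V (the root below V_ov).
I_D = (14.4 − 0.768) / 2.86 = 4.77 mA.

I_D = 4.77 mA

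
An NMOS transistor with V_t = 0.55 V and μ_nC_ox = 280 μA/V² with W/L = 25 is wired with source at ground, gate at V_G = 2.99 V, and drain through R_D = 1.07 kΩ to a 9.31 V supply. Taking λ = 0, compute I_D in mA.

V_GS = V_G = 2.99 V, so V_ov = 2.99 − 0.55 = 2.44 V.
k_n = μ_nC_ox · (W/L) = 7 mA/V².
Assume saturation: I_D = ½ k_n V_ov² = 0.5 × 7 × 2.44² = 20.8 mA, giving V_DS = V_DD − I_D R_D = 9.31 − 20.8 × 1.07 = -13 V.
But -13 V < V_ov = 2.44 V, so the device is actually in triode.
In triode I_D = k_n[V_ov V_DS − ½ V_DS²] and I_D = (V_DD − V_DS)/R_D. Equating: 3.75 V_DS² − 19.28 V_DS + 9.31 = 0, giving V_DS = 0.54 V (the root below V_ov).
I_D = (9.31 − 0.54) / 1.07 = 8.2 mA.

I_D = 8.20 mA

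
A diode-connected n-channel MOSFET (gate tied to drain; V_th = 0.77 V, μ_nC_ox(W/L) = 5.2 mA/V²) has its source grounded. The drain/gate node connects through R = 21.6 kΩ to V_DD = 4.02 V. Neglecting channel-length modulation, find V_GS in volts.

With gate tied to drain, V_GS = V_DS ≥ V_GS − V_th, so the device is in saturation.
KCL at the drain: ½ k_n (V_GS − V_th)² = (V_DD − V_GS)/R.
Let x = V_GS − 0.77. Then 56.2 x² + x − 3.25 = 0, giving x = 0.232 V (positive root), so V_GS = 1 V.
I_D = (V_DD − V_GS)/R = (4.02 − 1) / 21.6 = 0.14 mA.

V_GS = 1.00 V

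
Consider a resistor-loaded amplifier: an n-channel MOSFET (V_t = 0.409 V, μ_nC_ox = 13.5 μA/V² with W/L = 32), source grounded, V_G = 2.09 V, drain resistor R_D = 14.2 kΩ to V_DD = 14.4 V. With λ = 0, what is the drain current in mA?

V_GS = V_G = 2.09 V, so V_ov = 2.09 − 0.409 = 1.68 V.
k_n = μ_nC_ox · (W/L) = 0.432 mA/V².
Assume saturation: I_D = ½ k_n V_ov² = 0.5 × 0.432 × 1.68² = 0.61 mA, giving V_DS = V_DD − I_D R_D = 14.4 − 0.61 × 14.2 = 5.73 V.
V_DS = 5.73 V ≥ V_ov = 1.68 V, confirming saturation.

I_D = 0.610 mA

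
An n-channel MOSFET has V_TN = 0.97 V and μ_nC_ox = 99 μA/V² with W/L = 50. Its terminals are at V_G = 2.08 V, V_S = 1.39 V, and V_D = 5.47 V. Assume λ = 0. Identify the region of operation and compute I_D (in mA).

V_GS = V_G − V_S = 2.08 − 1.39 = 0.69 V; V_DS = V_D − V_S = 5.47 − 1.39 = 4.08 V.
V_GS = 0.69 V < V_TN = 0.97 V, so the transistor is in cutoff.

Cutoff; I_D = 0 mA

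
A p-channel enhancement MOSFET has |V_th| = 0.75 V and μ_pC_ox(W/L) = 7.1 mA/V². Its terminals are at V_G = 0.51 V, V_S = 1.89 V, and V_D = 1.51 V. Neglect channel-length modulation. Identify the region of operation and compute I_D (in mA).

V_SG = V_S − V_G = 1.89 − 0.51 = 1.38 V; V_SD = V_S − V_D = 1.89 − 1.51 = 0.38 V.
V_ov = V_SG − |V_th| = 1.38 − 0.75 = 0.63 V.
Since V_SD = 0.38 V < V_ov = 0.63 V, the device is in the triode region.
I_D = k_p [V_ov · V_SD − ½ V_SD²] = 7.1 × [0.63 × 0.38 − 0.5 × 0.38²] = 1.19 mA.

Triode; I_D = 1.19 mA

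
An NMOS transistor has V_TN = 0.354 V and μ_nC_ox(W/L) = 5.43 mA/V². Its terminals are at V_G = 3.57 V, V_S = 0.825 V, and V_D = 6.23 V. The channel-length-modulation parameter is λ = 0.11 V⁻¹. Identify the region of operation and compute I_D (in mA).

Saturation; I_D = 24.7 mA

V_GS = V_G − V_S = 3.57 − 0.825 = 2.75 V; V_DS = V_D − V_S = 6.23 − 0.825 = 5.41 V.
V_ov = V_GS − V_TN = 2.75 − 0.354 = 2.39 V.
Since V_DS = 5.41 V ≥ V_ov = 2.39 V, the device is in saturation.
I_D = ½ k_n V_ov² (1 + λ V_DS) = 0.5 × 5.43 × 2.39² × (1 + 0.11 × 5.41) = 24.7 mA.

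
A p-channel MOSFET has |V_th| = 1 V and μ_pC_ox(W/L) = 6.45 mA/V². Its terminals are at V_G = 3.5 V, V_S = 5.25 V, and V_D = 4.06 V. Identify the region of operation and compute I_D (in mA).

V_SG = V_S − V_G = 5.25 − 3.5 = 1.75 V; V_SD = V_S − V_D = 5.25 − 4.06 = 1.19 V.
V_ov = V_SG − |V_th| = 1.75 − 1 = 0.75 V.
Since V_SD = 1.19 V ≥ V_ov = 0.75 V, the device is in saturation.
I_D = ½ k_p V_ov² = 0.5 × 6.45 × 0.75² = 1.81 mA.

Saturation; I_D = 1.81 mA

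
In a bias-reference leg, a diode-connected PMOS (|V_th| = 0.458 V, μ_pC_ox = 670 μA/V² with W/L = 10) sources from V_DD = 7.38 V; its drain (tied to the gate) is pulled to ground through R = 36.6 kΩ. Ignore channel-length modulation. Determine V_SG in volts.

V_SG = 0.692 V

With gate tied to drain, V_SG = V_SD ≥ V_SG − |V_th|, so the device is in saturation.
k_p = μ_pC_ox · (W/L) = 6.7 mA/V².
KCL at the drain: ½ k_p (V_SG − |V_th|)² = (V_DD − V_SG)/R.
Let x = V_SG − 0.458. Then 123 x² + x − 6.922 = 0, giving x = 0.234 V (positive root), so V_SG = 0.692 V.
I_D = (V_DD − V_SG)/R = (7.38 − 0.692) / 36.6 = 0.183 mA.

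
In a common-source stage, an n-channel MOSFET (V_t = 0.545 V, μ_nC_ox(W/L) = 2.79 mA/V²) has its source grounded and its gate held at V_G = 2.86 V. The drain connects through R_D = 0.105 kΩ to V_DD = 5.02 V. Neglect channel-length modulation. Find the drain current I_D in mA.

I_D = 7.48 mA

V_GS = V_G = 2.86 V, so V_ov = 2.86 − 0.545 = 2.31 V.
Assume saturation: I_D = ½ k_n V_ov² = 0.5 × 2.79 × 2.31² = 7.48 mA, giving V_DS = V_DD − I_D R_D = 5.02 − 7.48 × 0.105 = 4.24 V.
V_DS = 4.24 V ≥ V_ov = 2.31 V, confirming saturation.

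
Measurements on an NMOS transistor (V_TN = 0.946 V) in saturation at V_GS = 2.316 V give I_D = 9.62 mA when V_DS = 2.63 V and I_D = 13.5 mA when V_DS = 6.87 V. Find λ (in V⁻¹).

λ = 0.127 V⁻¹

With V_GS fixed, I_D ∝ (1 + λ V_DS) in saturation, so I_D2/I_D1 = (1 + λ V_DS2)/(1 + λ V_DS1).
13.5/9.62 = 1.403 = (1 + 6.87 λ)/(1 + 2.63 λ).
Solving: λ (I_D1 V_DS2 − I_D2 V_DS1) = I_D2 − I_D1, so λ = (13.5 − 9.62) / (9.62 × 6.87 − 13.5 × 2.63) = 3.88 / 30.6 = 0.127 V⁻¹.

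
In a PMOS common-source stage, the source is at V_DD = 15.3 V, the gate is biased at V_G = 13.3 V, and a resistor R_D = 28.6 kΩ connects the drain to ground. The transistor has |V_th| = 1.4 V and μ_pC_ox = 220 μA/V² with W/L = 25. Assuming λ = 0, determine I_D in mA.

I_D = 0.528 mA

V_SG = V_DD − V_G = 15.3 − 13.3 = 2 V, so V_ov = 2 − 1.4 = 0.6 V.
k_p = μ_pC_ox · (W/L) = 5.5 mA/V².
Assume saturation: I_D = ½ k_p V_ov² = 0.5 × 5.5 × 0.6² = 0.99 mA, giving V_SD = V_DD − I_D R_D = 15.3 − 0.99 × 28.6 = -13 V.
But -13 V < V_ov = 0.6 V, so the device is actually in triode.
In triode I_D = k_p[V_ov V_SD − ½ V_SD²] and I_D = (V_DD − V_SD)/R_D. Equating: 78.7 V_SD² − 95.38 V_SD + 15.3 = 0, giving V_SD = 0.19 V (the root below V_ov).
I_D = (15.3 − 0.19) / 28.6 = 0.528 mA.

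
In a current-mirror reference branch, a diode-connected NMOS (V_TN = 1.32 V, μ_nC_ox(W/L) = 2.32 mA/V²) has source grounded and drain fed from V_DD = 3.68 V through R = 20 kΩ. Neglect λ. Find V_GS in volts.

V_GS = 1.62 V

With gate tied to drain, V_GS = V_DS ≥ V_GS − V_TN, so the device is in saturation.
KCL at the drain: ½ k_n (V_GS − V_TN)² = (V_DD − V_GS)/R.
Let x = V_GS − 1.32. Then 23.2 x² + x − 2.36 = 0, giving x = 0.298 V (positive root), so V_GS = 1.62 V.
I_D = (V_DD − V_GS)/R = (3.68 − 1.62) / 20 = 0.103 mA.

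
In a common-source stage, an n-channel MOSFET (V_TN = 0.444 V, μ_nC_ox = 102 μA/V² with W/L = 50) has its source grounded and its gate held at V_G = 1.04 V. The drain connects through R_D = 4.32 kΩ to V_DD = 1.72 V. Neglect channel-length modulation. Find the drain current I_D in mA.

V_GS = V_G = 1.04 V, so V_ov = 1.04 − 0.444 = 0.596 V.
k_n = μ_nC_ox · (W/L) = 5.1 mA/V².
Assume saturation: I_D = ½ k_n V_ov² = 0.5 × 5.1 × 0.596² = 0.906 mA, giving V_DS = V_DD − I_D R_D = 1.72 − 0.906 × 4.32 = -2.19 V.
But -2.19 V < V_ov = 0.596 V, so the device is actually in triode.
In triode I_D = k_n[V_ov V_DS − ½ V_DS²] and I_D = (V_DD − V_DS)/R_D. Equating: 11 V_DS² − 14.13 V_DS + 1.72 = 0, giving V_DS = 0.136 V (the root below V_ov).
I_D = (1.72 − 0.136) / 4.32 = 0.367 mA.

I_D = 0.367 mA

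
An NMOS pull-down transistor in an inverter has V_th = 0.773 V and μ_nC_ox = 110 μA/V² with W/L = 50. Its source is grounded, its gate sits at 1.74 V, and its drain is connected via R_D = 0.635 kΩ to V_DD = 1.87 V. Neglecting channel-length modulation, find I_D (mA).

I_D = 2.08 mA

V_GS = V_G = 1.74 V, so V_ov = 1.74 − 0.773 = 0.967 V.
k_n = μ_nC_ox · (W/L) = 5.5 mA/V².
Assume saturation: I_D = ½ k_n V_ov² = 0.5 × 5.5 × 0.967² = 2.57 mA, giving V_DS = V_DD − I_D R_D = 1.87 − 2.57 × 0.635 = 0.237 V.
But 0.237 V < V_ov = 0.967 V, so the device is actually in triode.
In triode I_D = k_n[V_ov V_DS − ½ V_DS²] and I_D = (V_DD − V_DS)/R_D. Equating: 1.75 V_DS² − 4.377 V_DS + 1.87 = 0, giving V_DS = 0.546 V (the root below V_ov).
I_D = (1.87 − 0.546) / 0.635 = 2.08 mA.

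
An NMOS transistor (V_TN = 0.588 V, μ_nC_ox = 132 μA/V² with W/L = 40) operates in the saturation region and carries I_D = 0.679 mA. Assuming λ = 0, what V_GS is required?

k_n = μ_nC_ox · (W/L) = 5.28 mA/V².
In saturation I_D = ½ k_n (V_GS − V_TN)², so V_GS − V_TN = √(2 I_D / k_n) = √(2 × 0.679 / 5.28) = 0.507 V.
V_GS = 0.588 + 0.507 = 1.1 V.

V_GS = 1.10 V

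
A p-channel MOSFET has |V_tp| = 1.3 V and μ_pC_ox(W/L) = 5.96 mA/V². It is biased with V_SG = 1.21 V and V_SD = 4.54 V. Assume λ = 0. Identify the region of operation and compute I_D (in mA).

V_SG = 1.21 V < |V_tp| = 1.3 V, so the transistor is in cutoff.

Cutoff; I_D = 0 mA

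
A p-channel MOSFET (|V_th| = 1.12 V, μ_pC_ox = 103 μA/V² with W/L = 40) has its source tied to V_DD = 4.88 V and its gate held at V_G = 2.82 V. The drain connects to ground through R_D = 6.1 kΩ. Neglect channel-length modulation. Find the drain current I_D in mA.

V_SG = V_DD − V_G = 4.88 − 2.82 = 2.06 V, so V_ov = 2.06 − 1.12 = 0.94 V.
k_p = μ_pC_ox · (W/L) = 4.12 mA/V².
Assume saturation: I_D = ½ k_p V_ov² = 0.5 × 4.12 × 0.94² = 1.82 mA, giving V_SD = V_DD − I_D R_D = 4.88 − 1.82 × 6.1 = -6.22 V.
But -6.22 V < V_ov = 0.94 V, so the device is actually in triode.
In triode I_D = k_p[V_ov V_SD − ½ V_SD²] and I_D = (V_DD − V_SD)/R_D. Equating: 12.6 V_SD² − 24.62 V_SD + 4.88 = 0, giving V_SD = 0.224 V (the root below V_ov).
I_D = (4.88 − 0.224) / 6.1 = 0.763 mA.

I_D = 0.763 mA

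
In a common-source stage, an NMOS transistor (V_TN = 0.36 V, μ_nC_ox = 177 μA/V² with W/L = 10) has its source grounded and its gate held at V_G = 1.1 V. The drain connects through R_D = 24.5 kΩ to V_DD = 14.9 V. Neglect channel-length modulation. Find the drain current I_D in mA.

V_GS = V_G = 1.1 V, so V_ov = 1.1 − 0.36 = 0.74 V.
k_n = μ_nC_ox · (W/L) = 1.77 mA/V².
Assume saturation: I_D = ½ k_n V_ov² = 0.5 × 1.77 × 0.74² = 0.485 mA, giving V_DS = V_DD − I_D R_D = 14.9 − 0.485 × 24.5 = 3.03 V.
V_DS = 3.03 V ≥ V_ov = 0.74 V, confirming saturation.

I_D = 0.485 mA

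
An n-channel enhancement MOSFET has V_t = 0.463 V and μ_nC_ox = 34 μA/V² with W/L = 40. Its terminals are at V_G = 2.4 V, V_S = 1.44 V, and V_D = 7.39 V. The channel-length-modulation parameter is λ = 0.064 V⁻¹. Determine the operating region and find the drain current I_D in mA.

V_GS = V_G − V_S = 2.4 − 1.44 = 0.96 V; V_DS = V_D − V_S = 7.39 − 1.44 = 5.95 V.
k_n = μ_nC_ox · (W/L) = 1.36 mA/V².
V_ov = V_GS − V_t = 0.96 − 0.463 = 0.497 V.
Since V_DS = 5.95 V ≥ V_ov = 0.497 V, the device is in saturation.
I_D = ½ k_n V_ov² (1 + λ V_DS) = 0.5 × 1.36 × 0.497² × (1 + 0.064 × 5.95) = 0.232 mA.

Saturation; I_D = 0.232 mA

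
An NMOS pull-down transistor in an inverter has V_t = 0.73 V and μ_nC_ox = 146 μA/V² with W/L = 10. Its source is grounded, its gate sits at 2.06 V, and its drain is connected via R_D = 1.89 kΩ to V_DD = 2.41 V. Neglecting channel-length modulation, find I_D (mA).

V_GS = V_G = 2.06 V, so V_ov = 2.06 − 0.73 = 1.33 V.
k_n = μ_nC_ox · (W/L) = 1.46 mA/V².
Assume saturation: I_D = ½ k_n V_ov² = 0.5 × 1.46 × 1.33² = 1.29 mA, giving V_DS = V_DD − I_D R_D = 2.41 − 1.29 × 1.89 = -0.0306 V.
But -0.0306 V < V_ov = 1.33 V, so the device is actually in triode.
In triode I_D = k_n[V_ov V_DS − ½ V_DS²] and I_D = (V_DD − V_DS)/R_D. Equating: 1.38 V_DS² − 4.67 V_DS + 2.41 = 0, giving V_DS = 0.635 V (the root below V_ov).
I_D = (2.41 − 0.635) / 1.89 = 0.939 mA.

I_D = 0.939 mA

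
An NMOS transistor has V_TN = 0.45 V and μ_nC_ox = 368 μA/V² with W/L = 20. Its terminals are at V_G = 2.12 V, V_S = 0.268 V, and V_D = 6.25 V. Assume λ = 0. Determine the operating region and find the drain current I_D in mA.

Saturation; I_D = 7.23 mA

V_GS = V_G − V_S = 2.12 − 0.268 = 1.85 V; V_DS = V_D − V_S = 6.25 − 0.268 = 5.98 V.
k_n = μ_nC_ox · (W/L) = 7.36 mA/V².
V_ov = V_GS − V_TN = 1.85 − 0.45 = 1.4 V.
Since V_DS = 5.98 V ≥ V_ov = 1.4 V, the device is in saturation.
I_D = ½ k_n V_ov² = 0.5 × 7.36 × 1.4² = 7.23 mA.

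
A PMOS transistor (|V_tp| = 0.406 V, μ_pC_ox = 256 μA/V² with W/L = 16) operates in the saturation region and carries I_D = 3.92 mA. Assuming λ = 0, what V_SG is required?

V_SG = 1.79 V

k_p = μ_pC_ox · (W/L) = 4.096 mA/V².
In saturation I_D = ½ k_p (V_SG − |V_tp|)², so V_SG − |V_tp| = √(2 I_D / k_p) = √(2 × 3.92 / 4.096) = 1.38 V.
V_SG = 0.406 + 1.38 = 1.79 V.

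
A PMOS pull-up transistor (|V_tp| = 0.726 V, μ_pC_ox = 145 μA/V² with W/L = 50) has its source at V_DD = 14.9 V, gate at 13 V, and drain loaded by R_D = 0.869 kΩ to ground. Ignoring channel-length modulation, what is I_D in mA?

V_SG = V_DD − V_G = 14.9 − 13 = 1.9 V, so V_ov = 1.9 − 0.726 = 1.17 V.
k_p = μ_pC_ox · (W/L) = 7.25 mA/V².
Assume saturation: I_D = ½ k_p V_ov² = 0.5 × 7.25 × 1.17² = 5 mA, giving V_SD = V_DD − I_D R_D = 14.9 − 5 × 0.869 = 10.6 V.
V_SD = 10.6 V ≥ V_ov = 1.17 V, confirming saturation.

I_D = 5.00 mA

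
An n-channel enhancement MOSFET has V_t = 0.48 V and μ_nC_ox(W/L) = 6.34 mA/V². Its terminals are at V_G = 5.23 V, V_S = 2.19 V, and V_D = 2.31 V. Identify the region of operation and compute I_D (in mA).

V_GS = V_G − V_S = 5.23 − 2.19 = 3.04 V; V_DS = V_D − V_S = 2.31 − 2.19 = 0.12 V.
V_ov = V_GS − V_t = 3.04 − 0.48 = 2.56 V.
Since V_DS = 0.12 V < V_ov = 2.56 V, the device is in the triode region.
I_D = k_n [V_ov · V_DS − ½ V_DS²] = 6.34 × [2.56 × 0.12 − 0.5 × 0.12²] = 1.9 mA.

Triode; I_D = 1.90 mA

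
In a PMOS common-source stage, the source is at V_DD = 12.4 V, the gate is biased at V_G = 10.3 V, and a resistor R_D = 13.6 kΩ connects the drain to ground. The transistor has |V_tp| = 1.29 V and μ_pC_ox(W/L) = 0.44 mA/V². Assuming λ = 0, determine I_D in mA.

V_SG = V_DD − V_G = 12.4 − 10.3 = 2.1 V, so V_ov = 2.1 − 1.29 = 0.81 V.
Assume saturation: I_D = ½ k_p V_ov² = 0.5 × 0.44 × 0.81² = 0.144 mA, giving V_SD = V_DD − I_D R_D = 12.4 − 0.144 × 13.6 = 10.4 V.
V_SD = 10.4 V ≥ V_ov = 0.81 V, confirming saturation.

I_D = 0.144 mA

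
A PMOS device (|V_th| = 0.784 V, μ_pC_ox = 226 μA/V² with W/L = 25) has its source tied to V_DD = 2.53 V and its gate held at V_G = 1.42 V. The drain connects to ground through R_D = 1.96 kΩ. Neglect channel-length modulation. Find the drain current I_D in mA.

V_SG = V_DD − V_G = 2.53 − 1.42 = 1.11 V, so V_ov = 1.11 − 0.784 = 0.326 V.
k_p = μ_pC_ox · (W/L) = 5.65 mA/V².
Assume saturation: I_D = ½ k_p V_ov² = 0.5 × 5.65 × 0.326² = 0.3 mA, giving V_SD = V_DD − I_D R_D = 2.53 − 0.3 × 1.96 = 1.94 V.
V_SD = 1.94 V ≥ V_ov = 0.326 V, confirming saturation.

I_D = 0.300 mA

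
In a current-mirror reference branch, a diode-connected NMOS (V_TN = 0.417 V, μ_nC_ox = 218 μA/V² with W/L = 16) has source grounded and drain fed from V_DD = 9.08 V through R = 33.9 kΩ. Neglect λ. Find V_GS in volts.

V_GS = 0.791 V

With gate tied to drain, V_GS = V_DS ≥ V_GS − V_TN, so the device is in saturation.
k_n = μ_nC_ox · (W/L) = 3.488 mA/V².
KCL at the drain: ½ k_n (V_GS − V_TN)² = (V_DD − V_GS)/R.
Let x = V_GS − 0.417. Then 59.1 x² + x − 8.663 = 0, giving x = 0.374 V (positive root), so V_GS = 0.791 V.
I_D = (V_DD − V_GS)/R = (9.08 − 0.791) / 33.9 = 0.245 mA.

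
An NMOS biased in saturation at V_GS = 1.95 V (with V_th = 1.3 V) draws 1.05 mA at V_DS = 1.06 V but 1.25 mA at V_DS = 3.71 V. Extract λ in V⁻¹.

λ = 0.0778 V⁻¹

With V_GS fixed, I_D ∝ (1 + λ V_DS) in saturation, so I_D2/I_D1 = (1 + λ V_DS2)/(1 + λ V_DS1).
1.25/1.05 = 1.19 = (1 + 3.71 λ)/(1 + 1.06 λ).
Solving: λ (I_D1 V_DS2 − I_D2 V_DS1) = I_D2 − I_D1, so λ = (1.25 − 1.05) / (1.05 × 3.71 − 1.25 × 1.06) = 0.2 / 2.57 = 0.0778 V⁻¹.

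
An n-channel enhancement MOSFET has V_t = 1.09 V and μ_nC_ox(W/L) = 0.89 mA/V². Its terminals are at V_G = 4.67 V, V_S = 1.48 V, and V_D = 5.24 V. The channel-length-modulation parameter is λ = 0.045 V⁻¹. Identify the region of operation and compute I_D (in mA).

Saturation; I_D = 2.29 mA

V_GS = V_G − V_S = 4.67 − 1.48 = 3.19 V; V_DS = V_D − V_S = 5.24 − 1.48 = 3.76 V.
V_ov = V_GS − V_t = 3.19 − 1.09 = 2.1 V.
Since V_DS = 3.76 V ≥ V_ov = 2.1 V, the device is in saturation.
I_D = ½ k_n V_ov² (1 + λ V_DS) = 0.5 × 0.89 × 2.1² × (1 + 0.045 × 3.76) = 2.29 mA.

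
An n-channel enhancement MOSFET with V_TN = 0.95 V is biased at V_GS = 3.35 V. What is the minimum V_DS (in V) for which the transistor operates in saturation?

V_DS,sat = 2.40 V

The boundary between triode and saturation is V_DS = V_GS − V_TN = V_ov.
V_ov = 3.35 − 0.95 = 2.4 V.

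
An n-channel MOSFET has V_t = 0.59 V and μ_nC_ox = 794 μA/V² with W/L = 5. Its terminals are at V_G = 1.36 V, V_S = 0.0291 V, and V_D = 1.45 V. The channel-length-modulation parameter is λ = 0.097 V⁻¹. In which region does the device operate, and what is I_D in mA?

Saturation; I_D = 1.24 mA

V_GS = V_G − V_S = 1.36 − 0.0291 = 1.33 V; V_DS = V_D − V_S = 1.45 − 0.0291 = 1.42 V.
k_n = μ_nC_ox · (W/L) = 3.97 mA/V².
V_ov = V_GS − V_t = 1.33 − 0.59 = 0.741 V.
Since V_DS = 1.42 V ≥ V_ov = 0.741 V, the device is in saturation.
I_D = ½ k_n V_ov² (1 + λ V_DS) = 0.5 × 3.97 × 0.741² × (1 + 0.097 × 1.42) = 1.24 mA.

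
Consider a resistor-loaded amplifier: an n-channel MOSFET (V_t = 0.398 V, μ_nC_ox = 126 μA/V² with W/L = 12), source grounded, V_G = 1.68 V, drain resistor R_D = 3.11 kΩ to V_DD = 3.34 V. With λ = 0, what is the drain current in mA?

V_GS = V_G = 1.68 V, so V_ov = 1.68 − 0.398 = 1.28 V.
k_n = μ_nC_ox · (W/L) = 1.512 mA/V².
Assume saturation: I_D = ½ k_n V_ov² = 0.5 × 1.512 × 1.28² = 1.24 mA, giving V_DS = V_DD − I_D R_D = 3.34 − 1.24 × 3.11 = -0.524 V.
But -0.524 V < V_ov = 1.28 V, so the device is actually in triode.
In triode I_D = k_n[V_ov V_DS − ½ V_DS²] and I_D = (V_DD − V_DS)/R_D. Equating: 2.35 V_DS² − 7.028 V_DS + 3.34 = 0, giving V_DS = 0.593 V (the root below V_ov).
I_D = (3.34 − 0.593) / 3.11 = 0.883 mA.

I_D = 0.883 mA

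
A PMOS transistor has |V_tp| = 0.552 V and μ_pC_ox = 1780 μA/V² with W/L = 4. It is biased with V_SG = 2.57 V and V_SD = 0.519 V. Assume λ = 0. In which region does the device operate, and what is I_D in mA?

Triode; I_D = 6.50 mA

k_p = μ_pC_ox · (W/L) = 7.12 mA/V².
V_ov = V_SG − |V_tp| = 2.57 − 0.552 = 2.02 V.
Since V_SD = 0.519 V < V_ov = 2.02 V, the device is in the triode region.
I_D = k_p [V_ov · V_SD − ½ V_SD²] = 7.12 × [2.02 × 0.519 − 0.5 × 0.519²] = 6.5 mA.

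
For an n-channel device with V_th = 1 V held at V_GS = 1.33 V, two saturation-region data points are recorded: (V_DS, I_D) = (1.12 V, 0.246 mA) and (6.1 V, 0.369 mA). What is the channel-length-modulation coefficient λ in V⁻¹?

λ = 0.113 V⁻¹

With V_GS fixed, I_D ∝ (1 + λ V_DS) in saturation, so I_D2/I_D1 = (1 + λ V_DS2)/(1 + λ V_DS1).
0.369/0.246 = 1.5 = (1 + 6.1 λ)/(1 + 1.12 λ).
Solving: λ (I_D1 V_DS2 − I_D2 V_DS1) = I_D2 − I_D1, so λ = (0.369 − 0.246) / (0.246 × 6.1 − 0.369 × 1.12) = 0.123 / 1.09 = 0.113 V⁻¹.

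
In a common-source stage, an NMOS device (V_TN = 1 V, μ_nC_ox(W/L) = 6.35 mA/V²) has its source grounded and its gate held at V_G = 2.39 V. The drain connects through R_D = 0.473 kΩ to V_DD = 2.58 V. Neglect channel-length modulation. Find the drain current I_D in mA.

V_GS = V_G = 2.39 V, so V_ov = 2.39 − 1 = 1.39 V.
Assume saturation: I_D = ½ k_n V_ov² = 0.5 × 6.35 × 1.39² = 6.13 mA, giving V_DS = V_DD − I_D R_D = 2.58 − 6.13 × 0.473 = -0.322 V.
But -0.322 V < V_ov = 1.39 V, so the device is actually in triode.
In triode I_D = k_n[V_ov V_DS − ½ V_DS²] and I_D = (V_DD − V_DS)/R_D. Equating: 1.5 V_DS² − 5.175 V_DS + 2.58 = 0, giving V_DS = 0.605 V (the root below V_ov).
I_D = (2.58 − 0.605) / 0.473 = 4.18 mA.

I_D = 4.18 mA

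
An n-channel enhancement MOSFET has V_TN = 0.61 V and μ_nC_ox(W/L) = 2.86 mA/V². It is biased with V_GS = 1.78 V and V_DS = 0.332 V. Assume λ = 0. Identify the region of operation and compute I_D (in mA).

Triode; I_D = 0.953 mA

V_ov = V_GS − V_TN = 1.78 − 0.61 = 1.17 V.
Since V_DS = 0.332 V < V_ov = 1.17 V, the device is in the triode region.
I_D = k_n [V_ov · V_DS − ½ V_DS²] = 2.86 × [1.17 × 0.332 − 0.5 × 0.332²] = 0.953 mA.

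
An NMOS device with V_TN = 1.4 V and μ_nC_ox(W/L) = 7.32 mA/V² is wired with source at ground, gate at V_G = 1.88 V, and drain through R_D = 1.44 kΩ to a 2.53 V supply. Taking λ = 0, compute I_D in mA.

I_D = 0.843 mA

V_GS = V_G = 1.88 V, so V_ov = 1.88 − 1.4 = 0.48 V.
Assume saturation: I_D = ½ k_n V_ov² = 0.5 × 7.32 × 0.48² = 0.843 mA, giving V_DS = V_DD − I_D R_D = 2.53 − 0.843 × 1.44 = 1.32 V.
V_DS = 1.32 V ≥ V_ov = 0.48 V, confirming saturation.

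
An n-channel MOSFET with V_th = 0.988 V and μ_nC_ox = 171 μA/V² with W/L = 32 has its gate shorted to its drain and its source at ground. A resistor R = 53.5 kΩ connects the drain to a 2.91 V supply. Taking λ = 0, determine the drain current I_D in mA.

With gate tied to drain, V_GS = V_DS ≥ V_GS − V_th, so the device is in saturation.
k_n = μ_nC_ox · (W/L) = 5.472 mA/V².
KCL at the drain: ½ k_n (V_GS − V_th)² = (V_DD − V_GS)/R.
Let x = V_GS − 0.988. Then 146 x² + x − 1.922 = 0, giving x = 0.111 V (positive root), so V_GS = 1.1 V.
I_D = (V_DD − V_GS)/R = (2.91 − 1.1) / 53.5 = 0.0338 mA.

I_D = 0.0338 mA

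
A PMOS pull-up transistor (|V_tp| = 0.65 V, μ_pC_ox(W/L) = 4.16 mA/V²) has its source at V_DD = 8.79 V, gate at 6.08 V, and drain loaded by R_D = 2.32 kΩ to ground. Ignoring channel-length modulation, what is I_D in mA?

I_D = 3.59 mA

V_SG = V_DD − V_G = 8.79 − 6.08 = 2.71 V, so V_ov = 2.71 − 0.65 = 2.06 V.
Assume saturation: I_D = ½ k_p V_ov² = 0.5 × 4.16 × 2.06² = 8.83 mA, giving V_SD = V_DD − I_D R_D = 8.79 − 8.83 × 2.32 = -11.7 V.
But -11.7 V < V_ov = 2.06 V, so the device is actually in triode.
In triode I_D = k_p[V_ov V_SD − ½ V_SD²] and I_D = (V_DD − V_SD)/R_D. Equating: 4.83 V_SD² − 20.88 V_SD + 8.79 = 0, giving V_SD = 0.473 V (the root below V_ov).
I_D = (8.79 − 0.473) / 2.32 = 3.59 mA.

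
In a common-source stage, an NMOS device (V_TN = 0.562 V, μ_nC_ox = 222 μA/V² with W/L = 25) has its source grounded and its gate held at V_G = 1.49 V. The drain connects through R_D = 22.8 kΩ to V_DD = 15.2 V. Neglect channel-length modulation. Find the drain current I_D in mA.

I_D = 0.661 mA

V_GS = V_G = 1.49 V, so V_ov = 1.49 − 0.562 = 0.928 V.
k_n = μ_nC_ox · (W/L) = 5.55 mA/V².
Assume saturation: I_D = ½ k_n V_ov² = 0.5 × 5.55 × 0.928² = 2.39 mA, giving V_DS = V_DD − I_D R_D = 15.2 − 2.39 × 22.8 = -39.3 V.
But -39.3 V < V_ov = 0.928 V, so the device is actually in triode.
In triode I_D = k_n[V_ov V_DS − ½ V_DS²] and I_D = (V_DD − V_DS)/R_D. Equating: 63.3 V_DS² − 118.4 V_DS + 15.2 = 0, giving V_DS = 0.139 V (the root below V_ov).
I_D = (15.2 − 0.139) / 22.8 = 0.661 mA.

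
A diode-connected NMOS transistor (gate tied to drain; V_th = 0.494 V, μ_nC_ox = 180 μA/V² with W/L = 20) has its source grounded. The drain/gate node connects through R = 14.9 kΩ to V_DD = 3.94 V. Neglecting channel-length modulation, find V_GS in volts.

With gate tied to drain, V_GS = V_DS ≥ V_GS − V_th, so the device is in saturation.
k_n = μ_nC_ox · (W/L) = 3.6 mA/V².
KCL at the drain: ½ k_n (V_GS − V_th)² = (V_DD − V_GS)/R.
Let x = V_GS − 0.494. Then 26.8 x² + x − 3.446 = 0, giving x = 0.34 V (positive root), so V_GS = 0.834 V.
I_D = (V_DD − V_GS)/R = (3.94 − 0.834) / 14.9 = 0.208 mA.

V_GS = 0.834 V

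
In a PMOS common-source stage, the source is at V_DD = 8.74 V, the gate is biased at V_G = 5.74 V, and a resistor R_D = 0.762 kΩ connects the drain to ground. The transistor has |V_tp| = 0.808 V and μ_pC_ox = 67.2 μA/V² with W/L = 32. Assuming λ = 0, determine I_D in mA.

V_SG = V_DD − V_G = 8.74 − 5.74 = 3 V, so V_ov = 3 − 0.808 = 2.19 V.
k_p = μ_pC_ox · (W/L) = 2.15 mA/V².
Assume saturation: I_D = ½ k_p V_ov² = 0.5 × 2.15 × 2.19² = 5.17 mA, giving V_SD = V_DD − I_D R_D = 8.74 − 5.17 × 0.762 = 4.8 V.
V_SD = 4.8 V ≥ V_ov = 2.19 V, confirming saturation.

I_D = 5.17 mA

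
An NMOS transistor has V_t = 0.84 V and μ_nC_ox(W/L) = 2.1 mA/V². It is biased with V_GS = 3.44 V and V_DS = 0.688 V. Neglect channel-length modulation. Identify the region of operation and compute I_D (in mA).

Triode; I_D = 3.26 mA

V_ov = V_GS − V_t = 3.44 − 0.84 = 2.6 V.
Since V_DS = 0.688 V < V_ov = 2.6 V, the device is in the triode region.
I_D = k_n [V_ov · V_DS − ½ V_DS²] = 2.1 × [2.6 × 0.688 − 0.5 × 0.688²] = 3.26 mA.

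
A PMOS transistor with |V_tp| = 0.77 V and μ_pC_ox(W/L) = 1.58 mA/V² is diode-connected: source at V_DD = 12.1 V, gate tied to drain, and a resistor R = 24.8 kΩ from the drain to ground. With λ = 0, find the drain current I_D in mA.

With gate tied to drain, V_SG = V_SD ≥ V_SG − |V_tp|, so the device is in saturation.
KCL at the drain: ½ k_p (V_SG − |V_tp|)² = (V_DD − V_SG)/R.
Let x = V_SG − 0.77. Then 19.6 x² + x − 11.33 = 0, giving x = 0.735 V (positive root), so V_SG = 1.51 V.
I_D = (V_DD − V_SG)/R = (12.1 − 1.51) / 24.8 = 0.427 mA.

I_D = 0.427 mA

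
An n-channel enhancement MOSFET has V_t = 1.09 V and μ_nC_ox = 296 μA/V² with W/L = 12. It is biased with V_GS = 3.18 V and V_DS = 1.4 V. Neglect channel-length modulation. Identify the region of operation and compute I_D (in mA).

k_n = μ_nC_ox · (W/L) = 3.552 mA/V².
V_ov = V_GS − V_t = 3.18 − 1.09 = 2.09 V.
Since V_DS = 1.4 V < V_ov = 2.09 V, the device is in the triode region.
I_D = k_n [V_ov · V_DS − ½ V_DS²] = 3.552 × [2.09 × 1.4 − 0.5 × 1.4²] = 6.91 mA.

Triode; I_D = 6.91 mA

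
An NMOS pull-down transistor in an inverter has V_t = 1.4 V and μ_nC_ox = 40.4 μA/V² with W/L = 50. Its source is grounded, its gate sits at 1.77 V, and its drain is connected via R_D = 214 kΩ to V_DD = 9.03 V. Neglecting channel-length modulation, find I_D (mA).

V_GS = V_G = 1.77 V, so V_ov = 1.77 − 1.4 = 0.37 V.
k_n = μ_nC_ox · (W/L) = 2.02 mA/V².
Assume saturation: I_D = ½ k_n V_ov² = 0.5 × 2.02 × 0.37² = 0.138 mA, giving V_DS = V_DD − I_D R_D = 9.03 − 0.138 × 214 = -20.6 V.
But -20.6 V < V_ov = 0.37 V, so the device is actually in triode.
In triode I_D = k_n[V_ov V_DS − ½ V_DS²] and I_D = (V_DD − V_DS)/R_D. Equating: 216 V_DS² − 160.9 V_DS + 9.03 = 0, giving V_DS = 0.0611 V (the root below V_ov).
I_D = (9.03 − 0.0611) / 214 = 0.0419 mA.

I_D = 0.0419 mA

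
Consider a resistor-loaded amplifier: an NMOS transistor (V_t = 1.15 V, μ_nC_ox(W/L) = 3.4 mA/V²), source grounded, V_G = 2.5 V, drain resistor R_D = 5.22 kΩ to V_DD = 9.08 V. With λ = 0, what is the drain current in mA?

V_GS = V_G = 2.5 V, so V_ov = 2.5 − 1.15 = 1.35 V.
Assume saturation: I_D = ½ k_n V_ov² = 0.5 × 3.4 × 1.35² = 3.1 mA, giving V_DS = V_DD − I_D R_D = 9.08 − 3.1 × 5.22 = -7.09 V.
But -7.09 V < V_ov = 1.35 V, so the device is actually in triode.
In triode I_D = k_n[V_ov V_DS − ½ V_DS²] and I_D = (V_DD − V_DS)/R_D. Equating: 8.87 V_DS² − 24.96 V_DS + 9.08 = 0, giving V_DS = 0.429 V (the root below V_ov).
I_D = (9.08 − 0.429) / 5.22 = 1.66 mA.

I_D = 1.66 mA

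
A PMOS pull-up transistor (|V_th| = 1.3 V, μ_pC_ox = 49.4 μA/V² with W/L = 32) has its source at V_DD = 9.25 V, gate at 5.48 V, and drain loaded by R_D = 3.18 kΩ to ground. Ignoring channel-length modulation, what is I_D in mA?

I_D = 2.65 mA

V_SG = V_DD − V_G = 9.25 − 5.48 = 3.77 V, so V_ov = 3.77 − 1.3 = 2.47 V.
k_p = μ_pC_ox · (W/L) = 1.581 mA/V².
Assume saturation: I_D = ½ k_p V_ov² = 0.5 × 1.581 × 2.47² = 4.82 mA, giving V_SD = V_DD − I_D R_D = 9.25 − 4.82 × 3.18 = -6.08 V.
But -6.08 V < V_ov = 2.47 V, so the device is actually in triode.
In triode I_D = k_p[V_ov V_SD − ½ V_SD²] and I_D = (V_DD − V_SD)/R_D. Equating: 2.51 V_SD² − 13.42 V_SD + 9.25 = 0, giving V_SD = 0.813 V (the root below V_ov).
I_D = (9.25 − 0.813) / 3.18 = 2.65 mA.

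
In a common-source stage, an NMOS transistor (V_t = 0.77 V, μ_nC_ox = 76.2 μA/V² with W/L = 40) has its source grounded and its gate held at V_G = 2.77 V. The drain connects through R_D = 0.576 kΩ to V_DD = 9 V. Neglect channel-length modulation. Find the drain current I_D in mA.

I_D = 6.10 mA

V_GS = V_G = 2.77 V, so V_ov = 2.77 − 0.77 = 2 V.
k_n = μ_nC_ox · (W/L) = 3.048 mA/V².
Assume saturation: I_D = ½ k_n V_ov² = 0.5 × 3.048 × 2² = 6.1 mA, giving V_DS = V_DD − I_D R_D = 9 − 6.1 × 0.576 = 5.49 V.
V_DS = 5.49 V ≥ V_ov = 2 V, confirming saturation.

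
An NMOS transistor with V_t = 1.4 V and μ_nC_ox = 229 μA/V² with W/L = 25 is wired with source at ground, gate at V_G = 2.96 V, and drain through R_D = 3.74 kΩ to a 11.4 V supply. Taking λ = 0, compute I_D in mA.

I_D = 2.95 mA

V_GS = V_G = 2.96 V, so V_ov = 2.96 − 1.4 = 1.56 V.
k_n = μ_nC_ox · (W/L) = 5.725 mA/V².
Assume saturation: I_D = ½ k_n V_ov² = 0.5 × 5.725 × 1.56² = 6.97 mA, giving V_DS = V_DD − I_D R_D = 11.4 − 6.97 × 3.74 = -14.7 V.
But -14.7 V < V_ov = 1.56 V, so the device is actually in triode.
In triode I_D = k_n[V_ov V_DS − ½ V_DS²] and I_D = (V_DD − V_DS)/R_D. Equating: 10.7 V_DS² − 34.4 V_DS + 11.4 = 0, giving V_DS = 0.375 V (the root below V_ov).
I_D = (11.4 − 0.375) / 3.74 = 2.95 mA.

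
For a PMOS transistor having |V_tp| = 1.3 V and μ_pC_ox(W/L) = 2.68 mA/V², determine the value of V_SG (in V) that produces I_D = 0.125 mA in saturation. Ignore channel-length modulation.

V_SG = 1.61 V

In saturation I_D = ½ k_p (V_SG − |V_tp|)², so V_SG − |V_tp| = √(2 I_D / k_p) = √(2 × 0.125 / 2.68) = 0.305 V.
V_SG = 1.3 + 0.305 = 1.61 V.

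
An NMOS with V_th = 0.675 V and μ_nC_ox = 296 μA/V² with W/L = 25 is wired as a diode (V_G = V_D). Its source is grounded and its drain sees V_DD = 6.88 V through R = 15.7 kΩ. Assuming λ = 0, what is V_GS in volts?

V_GS = 0.993 V

With gate tied to drain, V_GS = V_DS ≥ V_GS − V_th, so the device is in saturation.
k_n = μ_nC_ox · (W/L) = 7.4 mA/V².
KCL at the drain: ½ k_n (V_GS − V_th)² = (V_DD − V_GS)/R.
Let x = V_GS − 0.675. Then 58.1 x² + x − 6.205 = 0, giving x = 0.318 V (positive root), so V_GS = 0.993 V.
I_D = (V_DD − V_GS)/R = (6.88 − 0.993) / 15.7 = 0.375 mA.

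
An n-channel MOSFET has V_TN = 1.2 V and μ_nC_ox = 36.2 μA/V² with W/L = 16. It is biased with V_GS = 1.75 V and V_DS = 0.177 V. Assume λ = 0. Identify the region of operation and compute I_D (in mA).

k_n = μ_nC_ox · (W/L) = 0.5792 mA/V².
V_ov = V_GS − V_TN = 1.75 − 1.2 = 0.55 V.
Since V_DS = 0.177 V < V_ov = 0.55 V, the device is in the triode region.
I_D = k_n [V_ov · V_DS − ½ V_DS²] = 0.5792 × [0.55 × 0.177 − 0.5 × 0.177²] = 0.0473 mA.

Triode; I_D = 0.0473 mA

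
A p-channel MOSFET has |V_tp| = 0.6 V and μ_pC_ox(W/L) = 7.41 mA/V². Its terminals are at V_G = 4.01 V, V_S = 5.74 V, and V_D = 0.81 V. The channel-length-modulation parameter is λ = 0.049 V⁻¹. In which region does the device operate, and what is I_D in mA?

Saturation; I_D = 5.87 mA

V_SG = V_S − V_G = 5.74 − 4.01 = 1.73 V; V_SD = V_S − V_D = 5.74 − 0.81 = 4.93 V.
V_ov = V_SG − |V_tp| = 1.73 − 0.6 = 1.13 V.
Since V_SD = 4.93 V ≥ V_ov = 1.13 V, the device is in saturation.
I_D = ½ k_p V_ov² (1 + λ V_SD) = 0.5 × 7.41 × 1.13² × (1 + 0.049 × 4.93) = 5.87 mA.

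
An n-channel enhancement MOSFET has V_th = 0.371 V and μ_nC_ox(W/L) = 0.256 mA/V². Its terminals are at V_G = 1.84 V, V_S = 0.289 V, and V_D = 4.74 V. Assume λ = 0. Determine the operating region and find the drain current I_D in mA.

V_GS = V_G − V_S = 1.84 − 0.289 = 1.55 V; V_DS = V_D − V_S = 4.74 − 0.289 = 4.45 V.
V_ov = V_GS − V_th = 1.55 − 0.371 = 1.18 V.
Since V_DS = 4.45 V ≥ V_ov = 1.18 V, the device is in saturation.
I_D = ½ k_n V_ov² = 0.5 × 0.256 × 1.18² = 0.178 mA.

Saturation; I_D = 0.178 mA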